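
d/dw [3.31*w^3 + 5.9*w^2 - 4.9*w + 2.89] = 9.93*w^2 + 11.8*w - 4.9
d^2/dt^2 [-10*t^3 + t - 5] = -60*t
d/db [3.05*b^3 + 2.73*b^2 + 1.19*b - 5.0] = 9.15*b^2 + 5.46*b + 1.19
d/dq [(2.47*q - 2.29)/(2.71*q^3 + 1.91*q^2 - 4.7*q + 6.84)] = (-13.3874*q^3 + 13.9*q^2 + 8.7478*q + 6.1318)/(7.3441*q^6 + 10.3522*q^5 - 21.8259*q^4 + 19.1188*q^3 + 48.2188*q^2 - 64.296*q + 46.7856)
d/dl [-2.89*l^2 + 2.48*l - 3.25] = 2.48 - 5.78*l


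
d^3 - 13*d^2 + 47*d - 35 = (d - 7)*(d - 5)*(d - 1)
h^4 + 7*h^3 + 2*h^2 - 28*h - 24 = (h - 2)*(h + 1)*(h + 2)*(h + 6)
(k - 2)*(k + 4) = k^2 + 2*k - 8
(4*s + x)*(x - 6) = 4*s*x - 24*s + x^2 - 6*x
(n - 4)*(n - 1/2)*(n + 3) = n^3 - 3*n^2/2 - 23*n/2 + 6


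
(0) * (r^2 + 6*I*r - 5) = 0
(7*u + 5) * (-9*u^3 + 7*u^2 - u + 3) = -63*u^4 + 4*u^3 + 28*u^2 + 16*u + 15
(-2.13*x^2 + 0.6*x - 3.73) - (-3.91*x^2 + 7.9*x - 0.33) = 1.78*x^2 - 7.3*x - 3.4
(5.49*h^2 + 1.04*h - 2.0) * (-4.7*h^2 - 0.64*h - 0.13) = -25.803*h^4 - 8.4016*h^3 + 8.0207*h^2 + 1.1448*h + 0.26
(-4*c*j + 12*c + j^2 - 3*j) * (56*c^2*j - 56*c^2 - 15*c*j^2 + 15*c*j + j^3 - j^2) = -224*c^3*j^2 + 896*c^3*j - 672*c^3 + 116*c^2*j^3 - 464*c^2*j^2 + 348*c^2*j - 19*c*j^4 + 76*c*j^3 - 57*c*j^2 + j^5 - 4*j^4 + 3*j^3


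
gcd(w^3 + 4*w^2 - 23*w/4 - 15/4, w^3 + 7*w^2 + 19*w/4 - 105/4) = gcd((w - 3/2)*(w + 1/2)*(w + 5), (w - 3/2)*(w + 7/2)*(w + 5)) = w^2 + 7*w/2 - 15/2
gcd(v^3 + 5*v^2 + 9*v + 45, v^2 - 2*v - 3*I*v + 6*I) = v - 3*I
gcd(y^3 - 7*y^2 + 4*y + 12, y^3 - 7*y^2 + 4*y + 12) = y^3 - 7*y^2 + 4*y + 12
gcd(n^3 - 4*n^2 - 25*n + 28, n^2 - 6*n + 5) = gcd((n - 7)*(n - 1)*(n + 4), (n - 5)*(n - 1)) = n - 1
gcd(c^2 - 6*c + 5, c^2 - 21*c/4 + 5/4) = c - 5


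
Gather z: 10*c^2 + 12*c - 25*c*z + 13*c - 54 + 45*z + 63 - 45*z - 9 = 10*c^2 - 25*c*z + 25*c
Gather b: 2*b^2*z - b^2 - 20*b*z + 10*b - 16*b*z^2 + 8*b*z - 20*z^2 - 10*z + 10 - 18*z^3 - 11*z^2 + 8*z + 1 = b^2*(2*z - 1) + b*(-16*z^2 - 12*z + 10) - 18*z^3 - 31*z^2 - 2*z + 11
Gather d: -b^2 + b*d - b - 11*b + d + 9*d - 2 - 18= -b^2 - 12*b + d*(b + 10) - 20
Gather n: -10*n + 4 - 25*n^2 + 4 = -25*n^2 - 10*n + 8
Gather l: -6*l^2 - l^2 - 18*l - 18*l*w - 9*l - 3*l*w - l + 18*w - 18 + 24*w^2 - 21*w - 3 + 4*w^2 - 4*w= -7*l^2 + l*(-21*w - 28) + 28*w^2 - 7*w - 21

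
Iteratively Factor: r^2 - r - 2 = (r + 1)*(r - 2)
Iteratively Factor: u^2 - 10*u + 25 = (u - 5)*(u - 5)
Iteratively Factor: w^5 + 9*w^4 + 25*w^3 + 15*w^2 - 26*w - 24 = (w + 2)*(w^4 + 7*w^3 + 11*w^2 - 7*w - 12) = (w + 2)*(w + 3)*(w^3 + 4*w^2 - w - 4) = (w - 1)*(w + 2)*(w + 3)*(w^2 + 5*w + 4) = (w - 1)*(w + 2)*(w + 3)*(w + 4)*(w + 1)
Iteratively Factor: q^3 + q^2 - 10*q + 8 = (q - 2)*(q^2 + 3*q - 4) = (q - 2)*(q + 4)*(q - 1)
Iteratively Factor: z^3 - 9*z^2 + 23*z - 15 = (z - 3)*(z^2 - 6*z + 5) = (z - 3)*(z - 1)*(z - 5)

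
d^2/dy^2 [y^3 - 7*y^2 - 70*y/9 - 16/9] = 6*y - 14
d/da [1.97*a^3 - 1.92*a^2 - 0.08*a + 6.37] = 5.91*a^2 - 3.84*a - 0.08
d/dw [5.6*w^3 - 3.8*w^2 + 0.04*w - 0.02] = 16.8*w^2 - 7.6*w + 0.04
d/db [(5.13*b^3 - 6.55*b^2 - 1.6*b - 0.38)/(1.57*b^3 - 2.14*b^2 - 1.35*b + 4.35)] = (3.5527136788005e-15*b^5 - 0.694700000000005*b^4 - 8.827*b^3 + 74.1548*b^2 - 58.6114*b - 7.473)/(2.4649*b^6 - 6.7196*b^5 + 0.340599999999999*b^4 + 19.437*b^3 - 16.7955*b^2 - 11.745*b + 18.9225)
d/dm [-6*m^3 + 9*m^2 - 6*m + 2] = -18*m^2 + 18*m - 6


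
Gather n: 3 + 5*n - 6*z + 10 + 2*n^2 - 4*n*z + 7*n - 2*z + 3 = 2*n^2 + n*(12 - 4*z) - 8*z + 16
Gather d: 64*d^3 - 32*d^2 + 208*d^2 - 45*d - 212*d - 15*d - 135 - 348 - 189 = 64*d^3 + 176*d^2 - 272*d - 672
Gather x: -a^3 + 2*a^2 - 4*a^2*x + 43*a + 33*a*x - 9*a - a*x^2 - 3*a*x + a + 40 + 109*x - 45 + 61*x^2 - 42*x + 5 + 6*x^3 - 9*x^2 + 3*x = -a^3 + 2*a^2 + 35*a + 6*x^3 + x^2*(52 - a) + x*(-4*a^2 + 30*a + 70)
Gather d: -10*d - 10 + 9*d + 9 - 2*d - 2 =-3*d - 3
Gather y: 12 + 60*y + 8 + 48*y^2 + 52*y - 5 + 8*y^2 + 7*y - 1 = 56*y^2 + 119*y + 14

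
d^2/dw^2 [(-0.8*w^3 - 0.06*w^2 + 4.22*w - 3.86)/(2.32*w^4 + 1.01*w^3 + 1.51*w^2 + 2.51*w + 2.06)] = (-8.61184*w^9 - 1.937664*w^8 + 288.536544*w^7 - 189.350444*w^6 - 48.69078*w^5 - 371.712816*w^4 - 592.517748*w^3 - 19.208136*w^2 - 138.721692*w - 68.772036)/(12.487168*w^12 + 16.308672*w^11 + 31.482168*w^10 + 62.789165*w^9 + 89.042373*w^8 + 96.3102*w^7 + 119.863423*w^6 + 127.083444*w^5 + 103.499763*w^4 + 75.516995*w^3 + 58.158126*w^2 + 31.954308*w + 8.741816)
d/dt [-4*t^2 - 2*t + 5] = -8*t - 2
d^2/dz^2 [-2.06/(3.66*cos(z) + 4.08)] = (-30.761568*cos(z) + 13.797468*cos(2*z) - 41.392404)/(3.66*cos(z) + 4.08)^3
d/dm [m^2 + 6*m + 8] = 2*m + 6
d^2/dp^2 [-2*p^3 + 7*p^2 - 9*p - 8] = 14 - 12*p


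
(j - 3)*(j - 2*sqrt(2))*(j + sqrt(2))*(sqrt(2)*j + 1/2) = sqrt(2)*j^4 - 3*sqrt(2)*j^3 - 3*j^3/2 - 9*sqrt(2)*j^2/2 + 9*j^2/2 - 2*j + 27*sqrt(2)*j/2 + 6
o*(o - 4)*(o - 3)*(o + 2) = o^4 - 5*o^3 - 2*o^2 + 24*o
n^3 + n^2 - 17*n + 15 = (n - 3)*(n - 1)*(n + 5)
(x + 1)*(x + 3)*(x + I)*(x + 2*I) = x^4 + 4*x^3 + 3*I*x^3 + x^2 + 12*I*x^2 - 8*x + 9*I*x - 6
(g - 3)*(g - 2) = g^2 - 5*g + 6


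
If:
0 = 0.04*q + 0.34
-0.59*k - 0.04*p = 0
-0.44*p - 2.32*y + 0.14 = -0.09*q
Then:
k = 0.357473035439137*y + 0.0963020030816641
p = -5.27272727272727*y - 1.42045454545455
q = -8.50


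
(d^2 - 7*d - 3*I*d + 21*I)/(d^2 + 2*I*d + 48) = (d^2 - 7*d - 3*I*d + 21*I)/(d^2 + 2*I*d + 48)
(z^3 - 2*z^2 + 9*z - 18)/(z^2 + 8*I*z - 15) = (z^2 - z*(2 + 3*I) + 6*I)/(z + 5*I)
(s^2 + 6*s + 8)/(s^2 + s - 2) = (s + 4)/(s - 1)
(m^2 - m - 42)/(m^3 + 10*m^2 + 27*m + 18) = (m - 7)/(m^2 + 4*m + 3)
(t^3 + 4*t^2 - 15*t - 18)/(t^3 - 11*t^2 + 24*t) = (t^2 + 7*t + 6)/(t*(t - 8))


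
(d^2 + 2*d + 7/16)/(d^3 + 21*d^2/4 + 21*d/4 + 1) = (d + 7/4)/(d^2 + 5*d + 4)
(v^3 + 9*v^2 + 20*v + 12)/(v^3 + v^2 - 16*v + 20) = (v^3 + 9*v^2 + 20*v + 12)/(v^3 + v^2 - 16*v + 20)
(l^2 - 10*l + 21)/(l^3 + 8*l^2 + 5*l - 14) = (l^2 - 10*l + 21)/(l^3 + 8*l^2 + 5*l - 14)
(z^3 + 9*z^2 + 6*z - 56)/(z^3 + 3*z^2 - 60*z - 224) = (z - 2)/(z - 8)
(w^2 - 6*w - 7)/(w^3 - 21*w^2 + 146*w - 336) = (w + 1)/(w^2 - 14*w + 48)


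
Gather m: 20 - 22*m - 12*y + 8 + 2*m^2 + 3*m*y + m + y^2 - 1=2*m^2 + m*(3*y - 21) + y^2 - 12*y + 27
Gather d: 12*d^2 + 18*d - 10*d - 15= 12*d^2 + 8*d - 15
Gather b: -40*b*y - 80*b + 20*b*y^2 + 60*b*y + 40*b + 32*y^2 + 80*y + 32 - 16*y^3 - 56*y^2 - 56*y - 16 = b*(20*y^2 + 20*y - 40) - 16*y^3 - 24*y^2 + 24*y + 16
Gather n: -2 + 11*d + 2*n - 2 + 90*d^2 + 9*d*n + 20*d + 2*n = 90*d^2 + 31*d + n*(9*d + 4) - 4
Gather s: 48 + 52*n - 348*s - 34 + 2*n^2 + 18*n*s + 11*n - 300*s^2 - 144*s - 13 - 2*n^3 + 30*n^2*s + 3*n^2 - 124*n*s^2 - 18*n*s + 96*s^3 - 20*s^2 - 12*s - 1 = -2*n^3 + 5*n^2 + 63*n + 96*s^3 + s^2*(-124*n - 320) + s*(30*n^2 - 504)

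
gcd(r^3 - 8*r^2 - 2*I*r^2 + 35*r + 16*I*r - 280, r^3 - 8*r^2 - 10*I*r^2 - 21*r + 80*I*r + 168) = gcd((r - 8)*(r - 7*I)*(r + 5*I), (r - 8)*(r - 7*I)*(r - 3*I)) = r^2 + r*(-8 - 7*I) + 56*I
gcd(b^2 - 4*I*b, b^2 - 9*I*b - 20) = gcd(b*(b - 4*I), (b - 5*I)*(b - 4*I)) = b - 4*I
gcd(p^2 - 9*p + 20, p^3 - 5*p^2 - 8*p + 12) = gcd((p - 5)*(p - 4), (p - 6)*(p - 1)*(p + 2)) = 1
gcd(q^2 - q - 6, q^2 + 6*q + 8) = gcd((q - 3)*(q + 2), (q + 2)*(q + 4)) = q + 2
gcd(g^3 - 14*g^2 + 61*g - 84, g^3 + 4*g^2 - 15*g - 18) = g - 3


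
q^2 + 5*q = q*(q + 5)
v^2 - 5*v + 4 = (v - 4)*(v - 1)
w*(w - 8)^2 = w^3 - 16*w^2 + 64*w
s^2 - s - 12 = (s - 4)*(s + 3)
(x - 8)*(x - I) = x^2 - 8*x - I*x + 8*I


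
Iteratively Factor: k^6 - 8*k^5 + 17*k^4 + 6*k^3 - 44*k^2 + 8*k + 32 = (k - 2)*(k^5 - 6*k^4 + 5*k^3 + 16*k^2 - 12*k - 16) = (k - 2)^2*(k^4 - 4*k^3 - 3*k^2 + 10*k + 8) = (k - 2)^2*(k + 1)*(k^3 - 5*k^2 + 2*k + 8) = (k - 4)*(k - 2)^2*(k + 1)*(k^2 - k - 2) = (k - 4)*(k - 2)^3*(k + 1)*(k + 1)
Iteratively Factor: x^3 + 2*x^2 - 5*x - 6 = (x - 2)*(x^2 + 4*x + 3) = (x - 2)*(x + 1)*(x + 3)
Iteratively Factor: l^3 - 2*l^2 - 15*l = (l + 3)*(l^2 - 5*l) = (l - 5)*(l + 3)*(l)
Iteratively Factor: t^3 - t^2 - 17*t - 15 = (t + 3)*(t^2 - 4*t - 5) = (t + 1)*(t + 3)*(t - 5)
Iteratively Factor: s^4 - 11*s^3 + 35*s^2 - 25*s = (s - 5)*(s^3 - 6*s^2 + 5*s) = (s - 5)*(s - 1)*(s^2 - 5*s) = (s - 5)^2*(s - 1)*(s)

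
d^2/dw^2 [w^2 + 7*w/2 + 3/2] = 2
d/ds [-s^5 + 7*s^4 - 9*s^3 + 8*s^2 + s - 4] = -5*s^4 + 28*s^3 - 27*s^2 + 16*s + 1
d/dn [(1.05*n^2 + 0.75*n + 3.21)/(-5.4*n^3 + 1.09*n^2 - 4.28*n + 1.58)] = (5.67*n^4 + 8.1*n^3 + 46.6905*n^2 - 3.6798*n + 14.9238)/(29.16*n^6 - 11.772*n^5 + 47.4121*n^4 - 26.3944*n^3 + 21.7628*n^2 - 13.5248*n + 2.4964)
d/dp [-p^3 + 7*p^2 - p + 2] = -3*p^2 + 14*p - 1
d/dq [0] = 0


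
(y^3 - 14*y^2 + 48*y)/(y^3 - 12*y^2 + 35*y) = (y^2 - 14*y + 48)/(y^2 - 12*y + 35)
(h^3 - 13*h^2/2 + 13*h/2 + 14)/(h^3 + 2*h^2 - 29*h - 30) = (h^2 - 15*h/2 + 14)/(h^2 + h - 30)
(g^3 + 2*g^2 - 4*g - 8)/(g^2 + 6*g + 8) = (g^2 - 4)/(g + 4)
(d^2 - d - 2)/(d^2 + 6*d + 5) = (d - 2)/(d + 5)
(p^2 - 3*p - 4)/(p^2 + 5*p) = (p^2 - 3*p - 4)/(p*(p + 5))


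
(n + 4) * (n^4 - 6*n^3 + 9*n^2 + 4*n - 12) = n^5 - 2*n^4 - 15*n^3 + 40*n^2 + 4*n - 48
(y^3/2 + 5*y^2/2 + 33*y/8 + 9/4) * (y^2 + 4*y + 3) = y^5/2 + 9*y^4/2 + 125*y^3/8 + 105*y^2/4 + 171*y/8 + 27/4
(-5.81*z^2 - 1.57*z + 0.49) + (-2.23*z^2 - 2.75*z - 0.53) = -8.04*z^2 - 4.32*z - 0.04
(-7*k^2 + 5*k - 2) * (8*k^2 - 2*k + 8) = -56*k^4 + 54*k^3 - 82*k^2 + 44*k - 16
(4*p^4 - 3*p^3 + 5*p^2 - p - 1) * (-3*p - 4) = -12*p^5 - 7*p^4 - 3*p^3 - 17*p^2 + 7*p + 4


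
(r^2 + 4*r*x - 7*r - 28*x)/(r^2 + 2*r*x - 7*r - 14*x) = (r + 4*x)/(r + 2*x)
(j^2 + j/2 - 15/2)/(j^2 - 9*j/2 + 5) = (j + 3)/(j - 2)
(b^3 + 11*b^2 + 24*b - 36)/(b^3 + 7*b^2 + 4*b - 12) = (b + 6)/(b + 2)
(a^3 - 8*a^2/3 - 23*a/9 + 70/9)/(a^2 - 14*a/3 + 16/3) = (9*a^2 - 6*a - 35)/(3*(3*a - 8))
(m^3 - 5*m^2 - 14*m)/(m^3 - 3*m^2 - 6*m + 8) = m*(m - 7)/(m^2 - 5*m + 4)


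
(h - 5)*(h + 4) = h^2 - h - 20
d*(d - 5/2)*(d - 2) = d^3 - 9*d^2/2 + 5*d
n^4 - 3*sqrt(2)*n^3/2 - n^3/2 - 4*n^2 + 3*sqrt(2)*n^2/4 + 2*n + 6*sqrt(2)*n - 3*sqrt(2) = (n - 2)*(n - 1/2)*(n + 2)*(n - 3*sqrt(2)/2)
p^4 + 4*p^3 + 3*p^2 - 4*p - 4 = (p - 1)*(p + 1)*(p + 2)^2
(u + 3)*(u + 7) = u^2 + 10*u + 21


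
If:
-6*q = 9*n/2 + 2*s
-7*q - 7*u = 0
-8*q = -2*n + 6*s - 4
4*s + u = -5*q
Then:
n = -16/17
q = 18/17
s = -18/17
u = -18/17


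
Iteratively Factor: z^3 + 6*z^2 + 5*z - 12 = (z - 1)*(z^2 + 7*z + 12) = (z - 1)*(z + 3)*(z + 4)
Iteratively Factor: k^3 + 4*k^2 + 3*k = (k + 3)*(k^2 + k) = (k + 1)*(k + 3)*(k)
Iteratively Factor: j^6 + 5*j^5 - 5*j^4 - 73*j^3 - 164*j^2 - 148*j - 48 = (j + 2)*(j^5 + 3*j^4 - 11*j^3 - 51*j^2 - 62*j - 24) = (j + 1)*(j + 2)*(j^4 + 2*j^3 - 13*j^2 - 38*j - 24) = (j - 4)*(j + 1)*(j + 2)*(j^3 + 6*j^2 + 11*j + 6) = (j - 4)*(j + 1)^2*(j + 2)*(j^2 + 5*j + 6) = (j - 4)*(j + 1)^2*(j + 2)^2*(j + 3)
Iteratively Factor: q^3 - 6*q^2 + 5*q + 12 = (q - 4)*(q^2 - 2*q - 3) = (q - 4)*(q + 1)*(q - 3)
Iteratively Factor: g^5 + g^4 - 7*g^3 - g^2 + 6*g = (g)*(g^4 + g^3 - 7*g^2 - g + 6) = g*(g - 2)*(g^3 + 3*g^2 - g - 3) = g*(g - 2)*(g + 3)*(g^2 - 1) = g*(g - 2)*(g - 1)*(g + 3)*(g + 1)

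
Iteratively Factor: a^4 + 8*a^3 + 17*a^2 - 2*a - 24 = (a + 2)*(a^3 + 6*a^2 + 5*a - 12) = (a - 1)*(a + 2)*(a^2 + 7*a + 12) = (a - 1)*(a + 2)*(a + 3)*(a + 4)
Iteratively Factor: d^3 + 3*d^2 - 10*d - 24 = (d - 3)*(d^2 + 6*d + 8) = (d - 3)*(d + 2)*(d + 4)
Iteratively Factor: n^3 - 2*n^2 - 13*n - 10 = (n - 5)*(n^2 + 3*n + 2) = (n - 5)*(n + 1)*(n + 2)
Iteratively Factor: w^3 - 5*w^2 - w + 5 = (w - 5)*(w^2 - 1) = (w - 5)*(w - 1)*(w + 1)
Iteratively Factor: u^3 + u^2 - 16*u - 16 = (u + 4)*(u^2 - 3*u - 4) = (u + 1)*(u + 4)*(u - 4)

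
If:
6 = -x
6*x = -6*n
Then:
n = 6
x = -6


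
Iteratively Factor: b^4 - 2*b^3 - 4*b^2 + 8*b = (b - 2)*(b^3 - 4*b) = (b - 2)^2*(b^2 + 2*b) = b*(b - 2)^2*(b + 2)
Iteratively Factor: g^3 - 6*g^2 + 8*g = (g - 4)*(g^2 - 2*g) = g*(g - 4)*(g - 2)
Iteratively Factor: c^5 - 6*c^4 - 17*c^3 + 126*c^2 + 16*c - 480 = (c - 3)*(c^4 - 3*c^3 - 26*c^2 + 48*c + 160) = (c - 3)*(c + 2)*(c^3 - 5*c^2 - 16*c + 80) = (c - 5)*(c - 3)*(c + 2)*(c^2 - 16) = (c - 5)*(c - 4)*(c - 3)*(c + 2)*(c + 4)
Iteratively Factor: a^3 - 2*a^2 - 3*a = (a + 1)*(a^2 - 3*a) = a*(a + 1)*(a - 3)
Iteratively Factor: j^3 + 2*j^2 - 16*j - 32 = (j + 4)*(j^2 - 2*j - 8) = (j - 4)*(j + 4)*(j + 2)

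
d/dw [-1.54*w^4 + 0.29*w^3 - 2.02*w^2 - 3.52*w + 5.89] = -6.16*w^3 + 0.87*w^2 - 4.04*w - 3.52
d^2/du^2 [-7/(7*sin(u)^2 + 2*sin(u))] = 14*(98*sin(u) + 21 - 145/sin(u) - 42/sin(u)^2 - 4/sin(u)^3)/(7*sin(u) + 2)^3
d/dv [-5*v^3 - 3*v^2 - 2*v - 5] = -15*v^2 - 6*v - 2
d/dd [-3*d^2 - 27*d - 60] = -6*d - 27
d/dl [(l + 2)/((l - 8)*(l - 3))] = (-l^2 - 4*l + 46)/(l^4 - 22*l^3 + 169*l^2 - 528*l + 576)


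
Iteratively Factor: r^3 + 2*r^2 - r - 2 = (r + 2)*(r^2 - 1) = (r + 1)*(r + 2)*(r - 1)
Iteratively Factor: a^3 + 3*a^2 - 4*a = (a - 1)*(a^2 + 4*a) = (a - 1)*(a + 4)*(a)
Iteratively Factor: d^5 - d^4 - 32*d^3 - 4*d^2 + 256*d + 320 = (d + 4)*(d^4 - 5*d^3 - 12*d^2 + 44*d + 80) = (d - 5)*(d + 4)*(d^3 - 12*d - 16) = (d - 5)*(d - 4)*(d + 4)*(d^2 + 4*d + 4) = (d - 5)*(d - 4)*(d + 2)*(d + 4)*(d + 2)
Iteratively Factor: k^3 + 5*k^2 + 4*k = (k)*(k^2 + 5*k + 4) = k*(k + 1)*(k + 4)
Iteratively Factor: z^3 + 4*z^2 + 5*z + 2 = (z + 1)*(z^2 + 3*z + 2) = (z + 1)^2*(z + 2)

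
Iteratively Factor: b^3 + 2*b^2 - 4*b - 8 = (b + 2)*(b^2 - 4) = (b - 2)*(b + 2)*(b + 2)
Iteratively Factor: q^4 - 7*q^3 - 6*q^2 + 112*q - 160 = (q + 4)*(q^3 - 11*q^2 + 38*q - 40) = (q - 4)*(q + 4)*(q^2 - 7*q + 10) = (q - 5)*(q - 4)*(q + 4)*(q - 2)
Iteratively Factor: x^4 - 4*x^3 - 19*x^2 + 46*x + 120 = (x - 4)*(x^3 - 19*x - 30) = (x - 5)*(x - 4)*(x^2 + 5*x + 6) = (x - 5)*(x - 4)*(x + 3)*(x + 2)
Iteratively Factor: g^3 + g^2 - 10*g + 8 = (g + 4)*(g^2 - 3*g + 2) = (g - 1)*(g + 4)*(g - 2)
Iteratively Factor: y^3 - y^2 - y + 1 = (y - 1)*(y^2 - 1) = (y - 1)^2*(y + 1)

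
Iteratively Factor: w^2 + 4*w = (w + 4)*(w)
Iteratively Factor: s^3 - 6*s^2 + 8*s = (s - 4)*(s^2 - 2*s) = (s - 4)*(s - 2)*(s)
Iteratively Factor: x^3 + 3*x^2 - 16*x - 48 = (x - 4)*(x^2 + 7*x + 12) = (x - 4)*(x + 3)*(x + 4)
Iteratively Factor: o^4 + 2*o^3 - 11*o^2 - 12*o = (o - 3)*(o^3 + 5*o^2 + 4*o) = (o - 3)*(o + 1)*(o^2 + 4*o) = (o - 3)*(o + 1)*(o + 4)*(o)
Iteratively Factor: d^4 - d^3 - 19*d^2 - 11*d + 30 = (d + 3)*(d^3 - 4*d^2 - 7*d + 10) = (d + 2)*(d + 3)*(d^2 - 6*d + 5) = (d - 5)*(d + 2)*(d + 3)*(d - 1)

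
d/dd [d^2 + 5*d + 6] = 2*d + 5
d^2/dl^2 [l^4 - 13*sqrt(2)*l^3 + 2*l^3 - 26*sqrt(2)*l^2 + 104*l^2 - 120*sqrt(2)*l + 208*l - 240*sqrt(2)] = 12*l^2 - 78*sqrt(2)*l + 12*l - 52*sqrt(2) + 208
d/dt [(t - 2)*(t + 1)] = 2*t - 1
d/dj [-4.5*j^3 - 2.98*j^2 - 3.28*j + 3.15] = -13.5*j^2 - 5.96*j - 3.28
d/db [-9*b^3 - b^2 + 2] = b*(-27*b - 2)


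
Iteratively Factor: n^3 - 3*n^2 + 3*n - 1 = (n - 1)*(n^2 - 2*n + 1) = (n - 1)^2*(n - 1)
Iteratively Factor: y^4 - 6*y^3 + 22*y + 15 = (y - 3)*(y^3 - 3*y^2 - 9*y - 5) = (y - 3)*(y + 1)*(y^2 - 4*y - 5) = (y - 3)*(y + 1)^2*(y - 5)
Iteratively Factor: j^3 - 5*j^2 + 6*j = (j - 3)*(j^2 - 2*j) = j*(j - 3)*(j - 2)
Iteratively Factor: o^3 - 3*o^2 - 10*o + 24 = (o - 4)*(o^2 + o - 6) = (o - 4)*(o - 2)*(o + 3)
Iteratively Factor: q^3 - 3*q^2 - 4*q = (q)*(q^2 - 3*q - 4) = q*(q - 4)*(q + 1)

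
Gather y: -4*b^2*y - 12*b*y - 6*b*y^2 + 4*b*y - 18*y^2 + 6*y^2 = y^2*(-6*b - 12) + y*(-4*b^2 - 8*b)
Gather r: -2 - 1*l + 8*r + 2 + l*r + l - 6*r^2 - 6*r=-6*r^2 + r*(l + 2)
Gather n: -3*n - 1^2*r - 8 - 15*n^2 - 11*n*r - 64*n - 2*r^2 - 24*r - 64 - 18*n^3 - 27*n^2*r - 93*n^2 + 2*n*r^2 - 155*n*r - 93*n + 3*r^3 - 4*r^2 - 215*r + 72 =-18*n^3 + n^2*(-27*r - 108) + n*(2*r^2 - 166*r - 160) + 3*r^3 - 6*r^2 - 240*r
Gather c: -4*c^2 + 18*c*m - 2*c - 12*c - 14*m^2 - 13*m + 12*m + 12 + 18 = -4*c^2 + c*(18*m - 14) - 14*m^2 - m + 30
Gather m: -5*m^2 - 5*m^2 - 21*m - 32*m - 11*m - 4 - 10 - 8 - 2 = -10*m^2 - 64*m - 24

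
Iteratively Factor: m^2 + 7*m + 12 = (m + 4)*(m + 3)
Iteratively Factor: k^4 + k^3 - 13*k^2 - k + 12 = (k + 4)*(k^3 - 3*k^2 - k + 3) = (k - 1)*(k + 4)*(k^2 - 2*k - 3) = (k - 3)*(k - 1)*(k + 4)*(k + 1)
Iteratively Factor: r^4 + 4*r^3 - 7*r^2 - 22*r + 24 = (r - 1)*(r^3 + 5*r^2 - 2*r - 24) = (r - 1)*(r + 4)*(r^2 + r - 6) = (r - 2)*(r - 1)*(r + 4)*(r + 3)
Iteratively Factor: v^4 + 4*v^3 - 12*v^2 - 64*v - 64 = (v + 2)*(v^3 + 2*v^2 - 16*v - 32) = (v - 4)*(v + 2)*(v^2 + 6*v + 8) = (v - 4)*(v + 2)^2*(v + 4)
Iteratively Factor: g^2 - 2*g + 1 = (g - 1)*(g - 1)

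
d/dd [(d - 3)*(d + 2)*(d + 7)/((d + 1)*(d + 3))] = (d^4 + 8*d^3 + 46*d^2 + 120*d + 129)/(d^4 + 8*d^3 + 22*d^2 + 24*d + 9)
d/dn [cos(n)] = -sin(n)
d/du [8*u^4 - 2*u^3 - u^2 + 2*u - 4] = 32*u^3 - 6*u^2 - 2*u + 2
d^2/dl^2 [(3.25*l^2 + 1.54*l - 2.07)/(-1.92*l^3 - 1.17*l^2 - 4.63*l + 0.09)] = (-23.9616*l^6 - 34.062336*l^5 + 244.16064*l^4 + 124.913274*l^3 + 122.163876*l^2 + 68.453586*l + 87.848622)/(7.077888*l^9 + 12.939264*l^8 + 59.08896*l^7 + 63.011277*l^6 + 141.277509*l^5 + 70.073532*l^4 + 96.374269*l^3 - 5.759532*l^2 + 0.112509*l - 0.000729)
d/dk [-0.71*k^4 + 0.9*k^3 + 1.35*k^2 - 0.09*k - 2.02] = -2.84*k^3 + 2.7*k^2 + 2.7*k - 0.09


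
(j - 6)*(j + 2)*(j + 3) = j^3 - j^2 - 24*j - 36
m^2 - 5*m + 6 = (m - 3)*(m - 2)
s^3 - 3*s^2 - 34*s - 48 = (s - 8)*(s + 2)*(s + 3)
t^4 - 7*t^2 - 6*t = t*(t - 3)*(t + 1)*(t + 2)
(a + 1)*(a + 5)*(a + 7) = a^3 + 13*a^2 + 47*a + 35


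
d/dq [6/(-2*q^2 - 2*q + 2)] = 3*(2*q + 1)/(q^2 + q - 1)^2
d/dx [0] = 0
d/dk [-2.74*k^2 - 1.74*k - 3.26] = -5.48*k - 1.74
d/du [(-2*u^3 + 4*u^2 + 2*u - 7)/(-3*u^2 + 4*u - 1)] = 2*(3*u^4 - 8*u^3 + 14*u^2 - 25*u + 13)/(9*u^4 - 24*u^3 + 22*u^2 - 8*u + 1)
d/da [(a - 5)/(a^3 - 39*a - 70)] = (a^3 - 39*a - 3*(a - 5)*(a^2 - 13) - 70)/(-a^3 + 39*a + 70)^2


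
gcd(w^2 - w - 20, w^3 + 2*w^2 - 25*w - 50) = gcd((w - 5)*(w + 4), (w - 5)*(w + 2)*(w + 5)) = w - 5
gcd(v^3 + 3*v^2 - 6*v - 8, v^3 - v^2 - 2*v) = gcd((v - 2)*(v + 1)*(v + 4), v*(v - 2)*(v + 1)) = v^2 - v - 2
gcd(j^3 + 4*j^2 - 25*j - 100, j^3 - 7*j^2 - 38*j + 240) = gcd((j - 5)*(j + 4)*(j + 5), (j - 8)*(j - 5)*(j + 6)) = j - 5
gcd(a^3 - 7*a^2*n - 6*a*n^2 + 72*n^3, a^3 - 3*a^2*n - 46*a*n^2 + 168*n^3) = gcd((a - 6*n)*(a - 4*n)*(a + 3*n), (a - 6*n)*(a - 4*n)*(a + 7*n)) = a^2 - 10*a*n + 24*n^2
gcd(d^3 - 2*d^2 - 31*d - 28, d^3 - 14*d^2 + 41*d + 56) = d^2 - 6*d - 7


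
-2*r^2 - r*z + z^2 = (-2*r + z)*(r + z)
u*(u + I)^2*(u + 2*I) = u^4 + 4*I*u^3 - 5*u^2 - 2*I*u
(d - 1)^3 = d^3 - 3*d^2 + 3*d - 1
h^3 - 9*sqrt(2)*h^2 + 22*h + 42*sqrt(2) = (h - 7*sqrt(2))*(h - 3*sqrt(2))*(h + sqrt(2))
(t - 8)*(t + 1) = t^2 - 7*t - 8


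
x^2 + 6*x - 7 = (x - 1)*(x + 7)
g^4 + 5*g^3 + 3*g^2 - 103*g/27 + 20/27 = (g - 1/3)^2*(g + 5/3)*(g + 4)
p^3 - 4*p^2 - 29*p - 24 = (p - 8)*(p + 1)*(p + 3)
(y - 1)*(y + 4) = y^2 + 3*y - 4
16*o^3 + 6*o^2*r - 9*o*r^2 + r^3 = (-8*o + r)*(-2*o + r)*(o + r)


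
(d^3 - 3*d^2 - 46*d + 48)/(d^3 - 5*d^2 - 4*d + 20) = (d^3 - 3*d^2 - 46*d + 48)/(d^3 - 5*d^2 - 4*d + 20)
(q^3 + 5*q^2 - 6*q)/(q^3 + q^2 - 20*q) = (q^2 + 5*q - 6)/(q^2 + q - 20)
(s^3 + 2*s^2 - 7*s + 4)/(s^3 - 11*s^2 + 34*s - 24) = (s^2 + 3*s - 4)/(s^2 - 10*s + 24)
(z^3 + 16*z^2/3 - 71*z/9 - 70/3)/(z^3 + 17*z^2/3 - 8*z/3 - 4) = (9*z^2 - 6*z - 35)/(3*(3*z^2 - z - 2))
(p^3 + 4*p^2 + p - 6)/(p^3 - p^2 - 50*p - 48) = (-p^3 - 4*p^2 - p + 6)/(-p^3 + p^2 + 50*p + 48)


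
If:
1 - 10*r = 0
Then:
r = 1/10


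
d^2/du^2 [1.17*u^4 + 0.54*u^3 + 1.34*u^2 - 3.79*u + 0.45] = 14.04*u^2 + 3.24*u + 2.68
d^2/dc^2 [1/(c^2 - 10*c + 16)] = 2*(-c^2 + 10*c + 4*(c - 5)^2 - 16)/(c^2 - 10*c + 16)^3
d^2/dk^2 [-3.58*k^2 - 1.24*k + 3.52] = -7.16000000000000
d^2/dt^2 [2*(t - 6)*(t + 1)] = 4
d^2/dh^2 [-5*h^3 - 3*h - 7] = -30*h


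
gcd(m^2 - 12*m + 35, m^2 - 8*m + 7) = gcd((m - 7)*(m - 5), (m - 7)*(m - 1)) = m - 7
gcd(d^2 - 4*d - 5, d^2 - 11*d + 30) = d - 5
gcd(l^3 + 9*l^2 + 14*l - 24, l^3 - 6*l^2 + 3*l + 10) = 1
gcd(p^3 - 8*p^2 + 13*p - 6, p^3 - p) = p - 1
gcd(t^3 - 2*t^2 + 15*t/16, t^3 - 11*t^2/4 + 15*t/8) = t^2 - 5*t/4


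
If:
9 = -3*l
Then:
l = -3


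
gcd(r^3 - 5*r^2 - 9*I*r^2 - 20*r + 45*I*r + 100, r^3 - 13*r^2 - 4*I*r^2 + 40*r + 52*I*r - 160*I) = r^2 + r*(-5 - 4*I) + 20*I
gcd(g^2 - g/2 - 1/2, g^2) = 1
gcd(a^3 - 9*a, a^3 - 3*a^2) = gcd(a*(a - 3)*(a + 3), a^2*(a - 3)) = a^2 - 3*a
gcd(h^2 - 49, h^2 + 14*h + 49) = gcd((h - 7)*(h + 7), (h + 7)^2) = h + 7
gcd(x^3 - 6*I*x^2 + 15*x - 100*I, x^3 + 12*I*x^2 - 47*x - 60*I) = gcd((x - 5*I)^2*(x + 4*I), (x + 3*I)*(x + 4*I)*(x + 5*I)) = x + 4*I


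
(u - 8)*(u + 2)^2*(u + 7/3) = u^4 - 5*u^3/3 - 112*u^2/3 - 292*u/3 - 224/3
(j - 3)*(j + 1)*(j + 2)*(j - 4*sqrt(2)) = j^4 - 4*sqrt(2)*j^3 - 7*j^2 - 6*j + 28*sqrt(2)*j + 24*sqrt(2)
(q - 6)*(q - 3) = q^2 - 9*q + 18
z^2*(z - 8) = z^3 - 8*z^2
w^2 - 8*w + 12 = (w - 6)*(w - 2)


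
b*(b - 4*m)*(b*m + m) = b^3*m - 4*b^2*m^2 + b^2*m - 4*b*m^2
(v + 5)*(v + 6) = v^2 + 11*v + 30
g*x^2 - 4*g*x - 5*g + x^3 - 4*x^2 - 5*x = (g + x)*(x - 5)*(x + 1)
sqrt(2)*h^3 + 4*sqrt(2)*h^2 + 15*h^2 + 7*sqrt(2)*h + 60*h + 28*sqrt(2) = (h + 4)*(h + 7*sqrt(2))*(sqrt(2)*h + 1)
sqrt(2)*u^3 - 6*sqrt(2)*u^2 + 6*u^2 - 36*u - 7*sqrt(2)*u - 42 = (u - 7)*(u + 3*sqrt(2))*(sqrt(2)*u + sqrt(2))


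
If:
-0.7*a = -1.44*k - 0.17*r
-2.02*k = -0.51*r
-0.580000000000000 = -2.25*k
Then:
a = 0.78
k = 0.26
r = 1.02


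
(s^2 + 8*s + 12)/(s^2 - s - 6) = (s + 6)/(s - 3)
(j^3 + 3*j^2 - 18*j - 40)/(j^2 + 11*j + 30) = (j^2 - 2*j - 8)/(j + 6)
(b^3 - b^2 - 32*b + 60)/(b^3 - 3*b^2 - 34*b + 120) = (b - 2)/(b - 4)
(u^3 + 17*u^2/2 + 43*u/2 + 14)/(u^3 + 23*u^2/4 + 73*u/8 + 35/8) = 4*(u + 4)/(4*u + 5)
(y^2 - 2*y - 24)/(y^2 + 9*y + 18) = (y^2 - 2*y - 24)/(y^2 + 9*y + 18)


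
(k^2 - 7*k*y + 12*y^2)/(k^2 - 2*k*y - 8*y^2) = (k - 3*y)/(k + 2*y)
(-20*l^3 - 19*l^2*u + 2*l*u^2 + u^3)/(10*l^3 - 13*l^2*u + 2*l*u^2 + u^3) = (-4*l^2 - 3*l*u + u^2)/(2*l^2 - 3*l*u + u^2)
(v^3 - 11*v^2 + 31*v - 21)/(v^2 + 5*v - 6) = (v^2 - 10*v + 21)/(v + 6)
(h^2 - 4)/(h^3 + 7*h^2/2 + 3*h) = 2*(h - 2)/(h*(2*h + 3))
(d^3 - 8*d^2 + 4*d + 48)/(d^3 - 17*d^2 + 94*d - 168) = (d + 2)/(d - 7)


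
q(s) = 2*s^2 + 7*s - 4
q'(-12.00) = -41.00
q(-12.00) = 200.00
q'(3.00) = 19.00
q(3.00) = 35.00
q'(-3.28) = -6.12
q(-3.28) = -5.44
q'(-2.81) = -4.24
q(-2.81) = -7.88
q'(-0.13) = 6.48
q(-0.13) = -4.88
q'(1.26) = 12.04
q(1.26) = 8.00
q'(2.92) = 18.68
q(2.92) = 33.49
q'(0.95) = 10.80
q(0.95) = 4.46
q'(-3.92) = -8.68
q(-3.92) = -0.71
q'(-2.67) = -3.68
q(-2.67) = -8.43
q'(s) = 4*s + 7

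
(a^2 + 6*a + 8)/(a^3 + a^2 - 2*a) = (a + 4)/(a*(a - 1))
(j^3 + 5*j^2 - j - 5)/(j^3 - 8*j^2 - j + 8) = (j + 5)/(j - 8)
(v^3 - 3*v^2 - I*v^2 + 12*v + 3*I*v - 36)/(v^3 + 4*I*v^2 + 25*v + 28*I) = (v^2 + 3*v*(-1 + I) - 9*I)/(v^2 + 8*I*v - 7)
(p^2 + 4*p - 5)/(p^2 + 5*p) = (p - 1)/p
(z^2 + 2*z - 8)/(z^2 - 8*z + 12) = (z + 4)/(z - 6)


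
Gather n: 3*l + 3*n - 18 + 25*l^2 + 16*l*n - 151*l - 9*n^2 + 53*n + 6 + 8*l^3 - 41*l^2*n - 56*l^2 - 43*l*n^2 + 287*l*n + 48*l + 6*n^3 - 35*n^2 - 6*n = 8*l^3 - 31*l^2 - 100*l + 6*n^3 + n^2*(-43*l - 44) + n*(-41*l^2 + 303*l + 50) - 12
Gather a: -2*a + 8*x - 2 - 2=-2*a + 8*x - 4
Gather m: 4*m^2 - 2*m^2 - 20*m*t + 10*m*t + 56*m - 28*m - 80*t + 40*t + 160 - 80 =2*m^2 + m*(28 - 10*t) - 40*t + 80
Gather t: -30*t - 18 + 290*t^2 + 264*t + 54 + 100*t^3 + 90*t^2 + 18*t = 100*t^3 + 380*t^2 + 252*t + 36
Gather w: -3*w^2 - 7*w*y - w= -3*w^2 + w*(-7*y - 1)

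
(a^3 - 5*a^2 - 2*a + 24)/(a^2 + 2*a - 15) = (a^2 - 2*a - 8)/(a + 5)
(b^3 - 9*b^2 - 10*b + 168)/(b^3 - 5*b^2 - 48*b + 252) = (b^2 - 3*b - 28)/(b^2 + b - 42)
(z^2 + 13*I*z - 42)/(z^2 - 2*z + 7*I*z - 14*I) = (z + 6*I)/(z - 2)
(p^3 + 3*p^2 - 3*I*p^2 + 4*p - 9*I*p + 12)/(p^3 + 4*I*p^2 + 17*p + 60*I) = (p^2 + p*(3 + I) + 3*I)/(p^2 + 8*I*p - 15)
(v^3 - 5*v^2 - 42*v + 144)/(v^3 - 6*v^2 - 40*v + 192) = (v - 3)/(v - 4)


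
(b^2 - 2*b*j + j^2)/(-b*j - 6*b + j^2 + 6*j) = (-b + j)/(j + 6)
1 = 1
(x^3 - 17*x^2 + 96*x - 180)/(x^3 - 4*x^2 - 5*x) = (x^2 - 12*x + 36)/(x*(x + 1))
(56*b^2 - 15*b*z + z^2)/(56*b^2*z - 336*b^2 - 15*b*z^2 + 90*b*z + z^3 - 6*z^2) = 1/(z - 6)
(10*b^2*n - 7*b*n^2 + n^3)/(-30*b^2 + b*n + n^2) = n*(-2*b + n)/(6*b + n)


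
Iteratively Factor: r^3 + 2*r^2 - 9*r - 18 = (r + 3)*(r^2 - r - 6) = (r - 3)*(r + 3)*(r + 2)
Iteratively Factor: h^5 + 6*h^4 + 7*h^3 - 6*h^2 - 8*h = (h + 1)*(h^4 + 5*h^3 + 2*h^2 - 8*h) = (h - 1)*(h + 1)*(h^3 + 6*h^2 + 8*h) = (h - 1)*(h + 1)*(h + 2)*(h^2 + 4*h) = h*(h - 1)*(h + 1)*(h + 2)*(h + 4)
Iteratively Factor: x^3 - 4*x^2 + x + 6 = (x - 2)*(x^2 - 2*x - 3) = (x - 2)*(x + 1)*(x - 3)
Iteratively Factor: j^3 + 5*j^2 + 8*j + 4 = (j + 2)*(j^2 + 3*j + 2) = (j + 2)^2*(j + 1)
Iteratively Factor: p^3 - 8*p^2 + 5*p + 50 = (p - 5)*(p^2 - 3*p - 10) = (p - 5)^2*(p + 2)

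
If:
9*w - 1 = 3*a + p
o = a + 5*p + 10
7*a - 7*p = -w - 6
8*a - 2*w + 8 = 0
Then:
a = -47/44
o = 169/22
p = -1/4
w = -3/11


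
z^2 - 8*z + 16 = (z - 4)^2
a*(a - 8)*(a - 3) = a^3 - 11*a^2 + 24*a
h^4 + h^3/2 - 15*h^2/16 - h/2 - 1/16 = (h - 1)*(h + 1/4)^2*(h + 1)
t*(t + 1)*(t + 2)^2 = t^4 + 5*t^3 + 8*t^2 + 4*t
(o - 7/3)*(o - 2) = o^2 - 13*o/3 + 14/3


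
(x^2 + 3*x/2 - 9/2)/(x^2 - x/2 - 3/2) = (x + 3)/(x + 1)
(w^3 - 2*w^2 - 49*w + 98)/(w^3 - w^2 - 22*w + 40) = (w^2 - 49)/(w^2 + w - 20)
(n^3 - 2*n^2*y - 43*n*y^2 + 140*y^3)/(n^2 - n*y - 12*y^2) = (n^2 + 2*n*y - 35*y^2)/(n + 3*y)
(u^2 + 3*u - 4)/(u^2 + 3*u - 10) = (u^2 + 3*u - 4)/(u^2 + 3*u - 10)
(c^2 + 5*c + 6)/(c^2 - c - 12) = (c + 2)/(c - 4)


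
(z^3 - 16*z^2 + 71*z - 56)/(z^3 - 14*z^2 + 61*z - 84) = (z^2 - 9*z + 8)/(z^2 - 7*z + 12)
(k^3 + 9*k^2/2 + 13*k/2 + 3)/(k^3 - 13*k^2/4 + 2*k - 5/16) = 8*(2*k^3 + 9*k^2 + 13*k + 6)/(16*k^3 - 52*k^2 + 32*k - 5)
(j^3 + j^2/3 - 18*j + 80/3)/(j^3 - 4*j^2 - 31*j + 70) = (j - 8/3)/(j - 7)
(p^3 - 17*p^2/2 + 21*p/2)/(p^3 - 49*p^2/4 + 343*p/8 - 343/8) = 4*p*(2*p - 3)/(8*p^2 - 42*p + 49)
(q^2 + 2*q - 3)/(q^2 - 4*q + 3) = (q + 3)/(q - 3)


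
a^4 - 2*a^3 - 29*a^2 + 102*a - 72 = (a - 4)*(a - 3)*(a - 1)*(a + 6)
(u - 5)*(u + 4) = u^2 - u - 20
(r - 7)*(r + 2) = r^2 - 5*r - 14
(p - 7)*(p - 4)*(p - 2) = p^3 - 13*p^2 + 50*p - 56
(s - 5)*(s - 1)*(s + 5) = s^3 - s^2 - 25*s + 25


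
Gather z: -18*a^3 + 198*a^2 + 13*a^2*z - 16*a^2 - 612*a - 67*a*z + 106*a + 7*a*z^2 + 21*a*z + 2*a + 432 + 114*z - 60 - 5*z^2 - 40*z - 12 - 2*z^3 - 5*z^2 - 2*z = -18*a^3 + 182*a^2 - 504*a - 2*z^3 + z^2*(7*a - 10) + z*(13*a^2 - 46*a + 72) + 360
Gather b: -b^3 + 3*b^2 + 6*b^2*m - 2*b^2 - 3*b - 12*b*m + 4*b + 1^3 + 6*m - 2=-b^3 + b^2*(6*m + 1) + b*(1 - 12*m) + 6*m - 1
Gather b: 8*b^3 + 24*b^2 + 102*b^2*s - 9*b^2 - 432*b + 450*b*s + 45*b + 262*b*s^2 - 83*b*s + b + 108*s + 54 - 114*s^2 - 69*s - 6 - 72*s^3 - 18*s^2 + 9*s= 8*b^3 + b^2*(102*s + 15) + b*(262*s^2 + 367*s - 386) - 72*s^3 - 132*s^2 + 48*s + 48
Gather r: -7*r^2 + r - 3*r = -7*r^2 - 2*r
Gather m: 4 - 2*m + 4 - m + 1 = 9 - 3*m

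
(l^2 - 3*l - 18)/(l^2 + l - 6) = (l - 6)/(l - 2)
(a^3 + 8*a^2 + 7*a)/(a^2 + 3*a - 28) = a*(a + 1)/(a - 4)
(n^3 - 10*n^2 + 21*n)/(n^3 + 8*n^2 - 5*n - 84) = n*(n - 7)/(n^2 + 11*n + 28)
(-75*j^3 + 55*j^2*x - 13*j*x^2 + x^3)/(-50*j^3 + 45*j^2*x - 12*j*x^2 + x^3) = (-3*j + x)/(-2*j + x)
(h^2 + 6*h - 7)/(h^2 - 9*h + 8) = (h + 7)/(h - 8)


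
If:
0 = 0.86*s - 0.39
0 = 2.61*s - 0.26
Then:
No Solution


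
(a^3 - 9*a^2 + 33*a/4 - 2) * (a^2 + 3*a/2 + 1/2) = a^5 - 15*a^4/2 - 19*a^3/4 + 47*a^2/8 + 9*a/8 - 1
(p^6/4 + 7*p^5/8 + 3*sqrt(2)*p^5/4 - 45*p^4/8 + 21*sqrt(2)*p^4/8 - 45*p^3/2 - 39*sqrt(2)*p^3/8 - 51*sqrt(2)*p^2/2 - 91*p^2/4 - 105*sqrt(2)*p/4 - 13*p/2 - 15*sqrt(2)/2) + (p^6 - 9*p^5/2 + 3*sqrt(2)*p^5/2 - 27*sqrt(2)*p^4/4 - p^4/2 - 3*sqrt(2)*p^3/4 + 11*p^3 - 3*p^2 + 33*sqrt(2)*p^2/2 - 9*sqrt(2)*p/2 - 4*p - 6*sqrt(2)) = 5*p^6/4 - 29*p^5/8 + 9*sqrt(2)*p^5/4 - 49*p^4/8 - 33*sqrt(2)*p^4/8 - 23*p^3/2 - 45*sqrt(2)*p^3/8 - 103*p^2/4 - 9*sqrt(2)*p^2 - 123*sqrt(2)*p/4 - 21*p/2 - 27*sqrt(2)/2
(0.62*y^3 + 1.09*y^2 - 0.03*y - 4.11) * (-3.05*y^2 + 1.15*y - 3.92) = -1.891*y^5 - 2.6115*y^4 - 1.0854*y^3 + 8.2282*y^2 - 4.6089*y + 16.1112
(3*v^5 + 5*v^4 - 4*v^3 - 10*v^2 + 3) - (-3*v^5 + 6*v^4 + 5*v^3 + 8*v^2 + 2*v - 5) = 6*v^5 - v^4 - 9*v^3 - 18*v^2 - 2*v + 8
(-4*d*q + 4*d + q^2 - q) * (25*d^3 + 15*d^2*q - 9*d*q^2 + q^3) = -100*d^4*q + 100*d^4 - 35*d^3*q^2 + 35*d^3*q + 51*d^2*q^3 - 51*d^2*q^2 - 13*d*q^4 + 13*d*q^3 + q^5 - q^4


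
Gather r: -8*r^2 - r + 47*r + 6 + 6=-8*r^2 + 46*r + 12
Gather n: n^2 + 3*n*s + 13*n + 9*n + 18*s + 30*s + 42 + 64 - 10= n^2 + n*(3*s + 22) + 48*s + 96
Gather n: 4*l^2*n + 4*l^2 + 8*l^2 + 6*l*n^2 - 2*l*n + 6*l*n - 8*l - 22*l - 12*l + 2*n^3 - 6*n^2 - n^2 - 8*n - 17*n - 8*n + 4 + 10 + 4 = 12*l^2 - 42*l + 2*n^3 + n^2*(6*l - 7) + n*(4*l^2 + 4*l - 33) + 18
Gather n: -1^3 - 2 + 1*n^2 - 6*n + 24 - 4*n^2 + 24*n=-3*n^2 + 18*n + 21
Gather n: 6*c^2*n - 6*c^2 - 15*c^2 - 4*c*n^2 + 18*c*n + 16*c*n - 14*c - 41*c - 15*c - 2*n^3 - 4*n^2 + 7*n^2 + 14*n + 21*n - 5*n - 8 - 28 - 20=-21*c^2 - 70*c - 2*n^3 + n^2*(3 - 4*c) + n*(6*c^2 + 34*c + 30) - 56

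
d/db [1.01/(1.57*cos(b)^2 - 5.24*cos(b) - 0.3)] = (3.1714*cos(b) - 5.2924)*sin(b)/(-1.57*cos(b)^2 + 5.24*cos(b) + 0.3)^2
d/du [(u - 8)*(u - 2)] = 2*u - 10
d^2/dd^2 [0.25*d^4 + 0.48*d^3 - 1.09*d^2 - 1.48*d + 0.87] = 3.0*d^2 + 2.88*d - 2.18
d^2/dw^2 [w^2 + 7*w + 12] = 2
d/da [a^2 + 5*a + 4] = 2*a + 5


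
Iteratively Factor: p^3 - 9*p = (p)*(p^2 - 9) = p*(p + 3)*(p - 3)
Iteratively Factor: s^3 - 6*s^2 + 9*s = (s - 3)*(s^2 - 3*s) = s*(s - 3)*(s - 3)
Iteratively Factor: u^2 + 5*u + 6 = (u + 2)*(u + 3)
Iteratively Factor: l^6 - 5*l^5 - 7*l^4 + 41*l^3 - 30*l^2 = (l + 3)*(l^5 - 8*l^4 + 17*l^3 - 10*l^2) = (l - 5)*(l + 3)*(l^4 - 3*l^3 + 2*l^2) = l*(l - 5)*(l + 3)*(l^3 - 3*l^2 + 2*l) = l*(l - 5)*(l - 2)*(l + 3)*(l^2 - l) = l^2*(l - 5)*(l - 2)*(l + 3)*(l - 1)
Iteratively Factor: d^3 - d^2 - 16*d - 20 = (d + 2)*(d^2 - 3*d - 10) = (d - 5)*(d + 2)*(d + 2)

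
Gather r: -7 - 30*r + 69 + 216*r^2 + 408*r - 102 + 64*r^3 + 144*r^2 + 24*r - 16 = 64*r^3 + 360*r^2 + 402*r - 56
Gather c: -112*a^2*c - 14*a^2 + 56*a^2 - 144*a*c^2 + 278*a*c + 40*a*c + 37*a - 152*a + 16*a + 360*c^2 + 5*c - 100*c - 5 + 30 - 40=42*a^2 - 99*a + c^2*(360 - 144*a) + c*(-112*a^2 + 318*a - 95) - 15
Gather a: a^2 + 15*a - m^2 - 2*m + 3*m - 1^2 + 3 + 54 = a^2 + 15*a - m^2 + m + 56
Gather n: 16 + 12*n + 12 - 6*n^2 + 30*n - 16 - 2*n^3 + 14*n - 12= -2*n^3 - 6*n^2 + 56*n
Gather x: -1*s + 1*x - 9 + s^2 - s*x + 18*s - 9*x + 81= s^2 + 17*s + x*(-s - 8) + 72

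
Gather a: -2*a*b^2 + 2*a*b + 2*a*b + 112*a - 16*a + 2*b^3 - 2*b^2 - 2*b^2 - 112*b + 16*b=a*(-2*b^2 + 4*b + 96) + 2*b^3 - 4*b^2 - 96*b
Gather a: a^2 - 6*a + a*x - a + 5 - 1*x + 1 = a^2 + a*(x - 7) - x + 6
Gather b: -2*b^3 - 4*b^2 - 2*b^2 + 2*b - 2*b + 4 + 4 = -2*b^3 - 6*b^2 + 8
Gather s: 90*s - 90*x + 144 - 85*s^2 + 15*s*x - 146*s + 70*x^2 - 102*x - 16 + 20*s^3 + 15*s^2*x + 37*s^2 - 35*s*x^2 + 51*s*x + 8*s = 20*s^3 + s^2*(15*x - 48) + s*(-35*x^2 + 66*x - 48) + 70*x^2 - 192*x + 128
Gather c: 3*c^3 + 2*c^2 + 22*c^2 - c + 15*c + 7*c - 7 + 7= 3*c^3 + 24*c^2 + 21*c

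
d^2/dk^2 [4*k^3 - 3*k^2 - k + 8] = 24*k - 6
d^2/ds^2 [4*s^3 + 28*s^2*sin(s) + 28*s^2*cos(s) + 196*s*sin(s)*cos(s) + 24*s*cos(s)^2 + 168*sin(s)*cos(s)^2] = -28*sqrt(2)*s^2*sin(s + pi/4) - 392*s*sin(2*s) - 48*s*cos(2*s) + 112*sqrt(2)*s*cos(s + pi/4) + 24*s + 14*sin(s) - 48*sin(2*s) - 378*sin(3*s) + 56*cos(s) + 392*cos(2*s)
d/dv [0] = 0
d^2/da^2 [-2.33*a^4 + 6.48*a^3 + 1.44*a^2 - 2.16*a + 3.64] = -27.96*a^2 + 38.88*a + 2.88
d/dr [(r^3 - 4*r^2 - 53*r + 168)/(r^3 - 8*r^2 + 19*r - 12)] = 4*(-r^2 + 30*r - 71)/(r^4 - 10*r^3 + 33*r^2 - 40*r + 16)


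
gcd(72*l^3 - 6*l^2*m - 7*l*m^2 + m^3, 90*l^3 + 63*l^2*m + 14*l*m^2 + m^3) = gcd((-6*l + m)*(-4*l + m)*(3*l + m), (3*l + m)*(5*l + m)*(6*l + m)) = 3*l + m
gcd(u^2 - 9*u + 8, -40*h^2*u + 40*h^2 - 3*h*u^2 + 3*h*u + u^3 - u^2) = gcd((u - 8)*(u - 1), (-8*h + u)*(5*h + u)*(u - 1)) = u - 1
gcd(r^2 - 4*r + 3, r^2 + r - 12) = r - 3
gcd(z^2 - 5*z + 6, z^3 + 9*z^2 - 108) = z - 3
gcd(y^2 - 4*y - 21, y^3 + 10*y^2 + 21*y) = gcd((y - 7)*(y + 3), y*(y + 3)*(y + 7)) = y + 3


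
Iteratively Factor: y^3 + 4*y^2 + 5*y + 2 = (y + 1)*(y^2 + 3*y + 2) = (y + 1)^2*(y + 2)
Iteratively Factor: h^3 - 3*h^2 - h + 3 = (h - 3)*(h^2 - 1) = (h - 3)*(h + 1)*(h - 1)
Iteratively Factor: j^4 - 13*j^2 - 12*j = (j)*(j^3 - 13*j - 12) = j*(j - 4)*(j^2 + 4*j + 3) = j*(j - 4)*(j + 3)*(j + 1)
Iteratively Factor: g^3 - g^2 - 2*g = (g)*(g^2 - g - 2) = g*(g - 2)*(g + 1)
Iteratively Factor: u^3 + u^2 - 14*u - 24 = (u + 2)*(u^2 - u - 12) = (u - 4)*(u + 2)*(u + 3)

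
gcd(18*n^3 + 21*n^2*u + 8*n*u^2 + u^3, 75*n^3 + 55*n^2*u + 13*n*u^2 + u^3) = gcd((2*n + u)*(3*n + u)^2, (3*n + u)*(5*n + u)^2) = 3*n + u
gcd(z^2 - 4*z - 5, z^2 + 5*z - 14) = 1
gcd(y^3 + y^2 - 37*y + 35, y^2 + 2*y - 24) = 1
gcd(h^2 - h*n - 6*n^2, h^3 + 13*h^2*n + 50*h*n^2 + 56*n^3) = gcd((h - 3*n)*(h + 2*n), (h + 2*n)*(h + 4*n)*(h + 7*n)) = h + 2*n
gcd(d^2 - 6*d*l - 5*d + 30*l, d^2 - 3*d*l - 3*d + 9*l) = 1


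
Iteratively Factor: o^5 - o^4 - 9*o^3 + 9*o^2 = (o)*(o^4 - o^3 - 9*o^2 + 9*o) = o*(o + 3)*(o^3 - 4*o^2 + 3*o) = o*(o - 3)*(o + 3)*(o^2 - o) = o^2*(o - 3)*(o + 3)*(o - 1)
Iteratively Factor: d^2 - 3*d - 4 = (d - 4)*(d + 1)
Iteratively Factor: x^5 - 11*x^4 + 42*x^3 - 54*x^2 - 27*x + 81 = (x - 3)*(x^4 - 8*x^3 + 18*x^2 - 27) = (x - 3)^2*(x^3 - 5*x^2 + 3*x + 9) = (x - 3)^3*(x^2 - 2*x - 3) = (x - 3)^3*(x + 1)*(x - 3)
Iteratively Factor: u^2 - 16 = (u + 4)*(u - 4)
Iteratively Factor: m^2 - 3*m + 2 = (m - 2)*(m - 1)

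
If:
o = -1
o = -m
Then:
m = 1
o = -1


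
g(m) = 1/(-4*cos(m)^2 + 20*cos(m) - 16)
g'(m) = (-8*sin(m)*cos(m) + 20*sin(m))/(-4*cos(m)^2 + 20*cos(m) - 16)^2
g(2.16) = -0.04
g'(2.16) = 0.03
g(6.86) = -0.49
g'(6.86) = 1.73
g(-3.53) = -0.03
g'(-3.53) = 0.01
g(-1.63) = -0.06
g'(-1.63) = -0.07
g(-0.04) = -104.15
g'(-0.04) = -5208.33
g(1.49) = -0.07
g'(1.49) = 0.09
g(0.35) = -1.35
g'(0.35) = 7.77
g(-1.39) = -0.08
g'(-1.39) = -0.12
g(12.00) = -0.51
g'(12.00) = -1.83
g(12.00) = -0.51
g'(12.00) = -1.83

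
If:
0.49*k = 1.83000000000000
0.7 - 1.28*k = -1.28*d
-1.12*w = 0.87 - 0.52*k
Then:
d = 3.19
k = 3.73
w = 0.96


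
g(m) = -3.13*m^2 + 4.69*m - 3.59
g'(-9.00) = 61.03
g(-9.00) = -299.33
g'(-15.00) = 98.59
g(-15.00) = -778.19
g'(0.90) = -0.94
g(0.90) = -1.90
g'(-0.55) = 8.13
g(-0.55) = -7.12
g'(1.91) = -7.27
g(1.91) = -6.05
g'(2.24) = -9.33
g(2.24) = -8.79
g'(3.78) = -18.97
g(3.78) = -30.58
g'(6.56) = -36.38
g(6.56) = -107.52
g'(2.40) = -10.33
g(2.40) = -10.36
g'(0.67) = 0.50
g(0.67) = -1.85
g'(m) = 4.69 - 6.26*m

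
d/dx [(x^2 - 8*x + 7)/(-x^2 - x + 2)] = -9/(x^2 + 4*x + 4)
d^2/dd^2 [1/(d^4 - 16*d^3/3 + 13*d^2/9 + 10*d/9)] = 18*(d*(-54*d^2 + 144*d - 13)*(9*d^3 - 48*d^2 + 13*d + 10) + 4*(18*d^3 - 72*d^2 + 13*d + 5)^2)/(d^3*(9*d^3 - 48*d^2 + 13*d + 10)^3)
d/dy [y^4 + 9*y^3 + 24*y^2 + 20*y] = 4*y^3 + 27*y^2 + 48*y + 20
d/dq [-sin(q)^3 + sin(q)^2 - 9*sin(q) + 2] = (-3*sin(q)^2 + 2*sin(q) - 9)*cos(q)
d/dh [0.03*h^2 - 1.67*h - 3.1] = 0.06*h - 1.67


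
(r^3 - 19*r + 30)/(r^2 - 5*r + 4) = (r^3 - 19*r + 30)/(r^2 - 5*r + 4)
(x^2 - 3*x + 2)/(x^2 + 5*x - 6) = (x - 2)/(x + 6)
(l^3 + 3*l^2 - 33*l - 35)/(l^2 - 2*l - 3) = (l^2 + 2*l - 35)/(l - 3)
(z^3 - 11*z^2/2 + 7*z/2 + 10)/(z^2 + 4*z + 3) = (z^2 - 13*z/2 + 10)/(z + 3)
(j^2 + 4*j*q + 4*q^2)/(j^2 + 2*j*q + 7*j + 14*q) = (j + 2*q)/(j + 7)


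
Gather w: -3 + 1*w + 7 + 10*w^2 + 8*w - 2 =10*w^2 + 9*w + 2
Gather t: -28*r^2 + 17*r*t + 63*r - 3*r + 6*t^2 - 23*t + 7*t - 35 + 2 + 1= -28*r^2 + 60*r + 6*t^2 + t*(17*r - 16) - 32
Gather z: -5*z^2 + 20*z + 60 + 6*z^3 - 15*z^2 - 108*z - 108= 6*z^3 - 20*z^2 - 88*z - 48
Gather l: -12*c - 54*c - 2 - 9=-66*c - 11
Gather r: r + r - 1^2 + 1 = 2*r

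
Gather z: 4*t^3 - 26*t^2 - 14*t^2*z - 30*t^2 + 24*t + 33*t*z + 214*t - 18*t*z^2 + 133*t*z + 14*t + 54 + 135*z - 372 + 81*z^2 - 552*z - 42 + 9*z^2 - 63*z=4*t^3 - 56*t^2 + 252*t + z^2*(90 - 18*t) + z*(-14*t^2 + 166*t - 480) - 360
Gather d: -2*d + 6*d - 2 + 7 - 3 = 4*d + 2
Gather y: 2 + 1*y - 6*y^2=-6*y^2 + y + 2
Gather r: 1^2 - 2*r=1 - 2*r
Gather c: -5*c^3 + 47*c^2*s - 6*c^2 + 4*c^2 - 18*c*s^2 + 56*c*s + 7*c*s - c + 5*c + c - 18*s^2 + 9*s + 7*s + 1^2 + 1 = -5*c^3 + c^2*(47*s - 2) + c*(-18*s^2 + 63*s + 5) - 18*s^2 + 16*s + 2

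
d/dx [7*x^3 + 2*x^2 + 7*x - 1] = 21*x^2 + 4*x + 7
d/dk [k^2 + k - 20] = 2*k + 1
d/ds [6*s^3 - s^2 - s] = 18*s^2 - 2*s - 1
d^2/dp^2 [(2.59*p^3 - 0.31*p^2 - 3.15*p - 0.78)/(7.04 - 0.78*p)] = (-3.151512*p^3 + 85.333248*p^2 - 770.187264*p + 66.271856)/(0.474552*p^3 - 12.849408*p^2 + 115.974144*p - 348.913664)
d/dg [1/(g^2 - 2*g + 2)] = 2*(1 - g)/(g^2 - 2*g + 2)^2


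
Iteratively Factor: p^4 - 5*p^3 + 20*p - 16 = (p - 2)*(p^3 - 3*p^2 - 6*p + 8) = (p - 2)*(p - 1)*(p^2 - 2*p - 8) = (p - 4)*(p - 2)*(p - 1)*(p + 2)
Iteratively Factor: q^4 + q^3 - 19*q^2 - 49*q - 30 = (q + 1)*(q^3 - 19*q - 30) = (q + 1)*(q + 3)*(q^2 - 3*q - 10) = (q + 1)*(q + 2)*(q + 3)*(q - 5)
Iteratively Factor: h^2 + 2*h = (h)*(h + 2)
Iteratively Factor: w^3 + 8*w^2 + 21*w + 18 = (w + 3)*(w^2 + 5*w + 6) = (w + 2)*(w + 3)*(w + 3)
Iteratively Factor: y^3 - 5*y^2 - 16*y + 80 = (y - 5)*(y^2 - 16) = (y - 5)*(y + 4)*(y - 4)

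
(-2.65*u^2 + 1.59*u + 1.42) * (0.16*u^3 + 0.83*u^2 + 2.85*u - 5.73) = -0.424*u^5 - 1.9451*u^4 - 6.0056*u^3 + 20.8946*u^2 - 5.0637*u - 8.1366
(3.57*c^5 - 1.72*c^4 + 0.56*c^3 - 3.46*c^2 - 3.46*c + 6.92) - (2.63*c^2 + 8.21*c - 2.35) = 3.57*c^5 - 1.72*c^4 + 0.56*c^3 - 6.09*c^2 - 11.67*c + 9.27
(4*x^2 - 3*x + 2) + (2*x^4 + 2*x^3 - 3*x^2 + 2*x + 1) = 2*x^4 + 2*x^3 + x^2 - x + 3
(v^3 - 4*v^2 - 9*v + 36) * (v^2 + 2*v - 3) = v^5 - 2*v^4 - 20*v^3 + 30*v^2 + 99*v - 108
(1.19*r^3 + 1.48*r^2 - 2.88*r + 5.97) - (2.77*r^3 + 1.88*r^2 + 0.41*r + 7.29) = -1.58*r^3 - 0.4*r^2 - 3.29*r - 1.32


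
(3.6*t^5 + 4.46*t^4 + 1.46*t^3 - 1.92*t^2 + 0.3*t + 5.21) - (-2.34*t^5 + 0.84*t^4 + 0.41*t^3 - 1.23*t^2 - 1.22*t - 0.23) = 5.94*t^5 + 3.62*t^4 + 1.05*t^3 - 0.69*t^2 + 1.52*t + 5.44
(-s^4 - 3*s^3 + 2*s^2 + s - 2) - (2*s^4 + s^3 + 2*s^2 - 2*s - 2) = -3*s^4 - 4*s^3 + 3*s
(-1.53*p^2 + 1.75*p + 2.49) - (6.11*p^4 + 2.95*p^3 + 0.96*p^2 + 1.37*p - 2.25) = -6.11*p^4 - 2.95*p^3 - 2.49*p^2 + 0.38*p + 4.74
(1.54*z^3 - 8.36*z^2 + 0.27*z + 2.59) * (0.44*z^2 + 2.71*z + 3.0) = 0.6776*z^5 + 0.495*z^4 - 17.9168*z^3 - 23.2087*z^2 + 7.8289*z + 7.77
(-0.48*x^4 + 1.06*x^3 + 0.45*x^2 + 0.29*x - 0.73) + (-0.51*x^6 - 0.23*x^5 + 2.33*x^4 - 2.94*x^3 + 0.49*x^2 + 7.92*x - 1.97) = -0.51*x^6 - 0.23*x^5 + 1.85*x^4 - 1.88*x^3 + 0.94*x^2 + 8.21*x - 2.7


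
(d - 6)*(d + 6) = d^2 - 36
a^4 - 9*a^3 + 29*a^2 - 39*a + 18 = (a - 3)^2*(a - 2)*(a - 1)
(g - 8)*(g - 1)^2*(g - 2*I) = g^4 - 10*g^3 - 2*I*g^3 + 17*g^2 + 20*I*g^2 - 8*g - 34*I*g + 16*I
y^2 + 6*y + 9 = (y + 3)^2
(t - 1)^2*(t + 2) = t^3 - 3*t + 2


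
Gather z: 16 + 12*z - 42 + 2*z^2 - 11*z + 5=2*z^2 + z - 21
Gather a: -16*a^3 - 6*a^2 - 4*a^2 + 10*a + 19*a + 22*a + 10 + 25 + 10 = -16*a^3 - 10*a^2 + 51*a + 45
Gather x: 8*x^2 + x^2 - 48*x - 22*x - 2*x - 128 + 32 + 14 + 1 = 9*x^2 - 72*x - 81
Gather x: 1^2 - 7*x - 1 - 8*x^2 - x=-8*x^2 - 8*x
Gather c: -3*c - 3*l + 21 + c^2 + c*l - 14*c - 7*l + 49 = c^2 + c*(l - 17) - 10*l + 70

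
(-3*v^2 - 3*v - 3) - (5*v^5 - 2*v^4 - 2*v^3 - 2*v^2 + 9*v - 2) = -5*v^5 + 2*v^4 + 2*v^3 - v^2 - 12*v - 1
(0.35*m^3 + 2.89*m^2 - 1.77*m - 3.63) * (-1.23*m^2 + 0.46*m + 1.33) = -0.4305*m^5 - 3.3937*m^4 + 3.972*m^3 + 7.4944*m^2 - 4.0239*m - 4.8279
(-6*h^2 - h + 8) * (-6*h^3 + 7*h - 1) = 36*h^5 + 6*h^4 - 90*h^3 - h^2 + 57*h - 8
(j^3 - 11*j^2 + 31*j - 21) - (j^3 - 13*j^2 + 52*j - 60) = 2*j^2 - 21*j + 39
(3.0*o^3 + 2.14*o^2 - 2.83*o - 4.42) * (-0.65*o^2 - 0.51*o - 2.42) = -1.95*o^5 - 2.921*o^4 - 6.5119*o^3 - 0.8625*o^2 + 9.1028*o + 10.6964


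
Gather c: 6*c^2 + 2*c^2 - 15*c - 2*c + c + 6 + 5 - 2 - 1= 8*c^2 - 16*c + 8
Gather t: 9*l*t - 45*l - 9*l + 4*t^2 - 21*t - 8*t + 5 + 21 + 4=-54*l + 4*t^2 + t*(9*l - 29) + 30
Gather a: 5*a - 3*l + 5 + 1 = 5*a - 3*l + 6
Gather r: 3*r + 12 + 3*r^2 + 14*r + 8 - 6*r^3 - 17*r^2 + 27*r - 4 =-6*r^3 - 14*r^2 + 44*r + 16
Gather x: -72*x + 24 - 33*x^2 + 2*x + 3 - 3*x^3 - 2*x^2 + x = -3*x^3 - 35*x^2 - 69*x + 27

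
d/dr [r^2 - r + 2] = 2*r - 1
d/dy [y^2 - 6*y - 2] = 2*y - 6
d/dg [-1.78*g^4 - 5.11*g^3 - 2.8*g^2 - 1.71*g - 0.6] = -7.12*g^3 - 15.33*g^2 - 5.6*g - 1.71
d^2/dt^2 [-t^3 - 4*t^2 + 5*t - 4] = -6*t - 8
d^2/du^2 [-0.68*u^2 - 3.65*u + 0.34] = -1.36000000000000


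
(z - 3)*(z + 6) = z^2 + 3*z - 18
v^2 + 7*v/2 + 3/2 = (v + 1/2)*(v + 3)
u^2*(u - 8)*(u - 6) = u^4 - 14*u^3 + 48*u^2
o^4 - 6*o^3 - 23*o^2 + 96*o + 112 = (o - 7)*(o - 4)*(o + 1)*(o + 4)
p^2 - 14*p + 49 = (p - 7)^2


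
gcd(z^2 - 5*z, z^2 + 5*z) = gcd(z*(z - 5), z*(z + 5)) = z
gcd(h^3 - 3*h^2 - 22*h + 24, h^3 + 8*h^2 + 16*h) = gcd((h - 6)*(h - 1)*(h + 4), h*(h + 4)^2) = h + 4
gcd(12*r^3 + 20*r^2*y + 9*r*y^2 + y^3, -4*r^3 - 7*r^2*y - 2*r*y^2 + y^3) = r + y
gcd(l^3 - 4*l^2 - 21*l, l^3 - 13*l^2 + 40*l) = l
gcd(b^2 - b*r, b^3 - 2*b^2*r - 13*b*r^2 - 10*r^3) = 1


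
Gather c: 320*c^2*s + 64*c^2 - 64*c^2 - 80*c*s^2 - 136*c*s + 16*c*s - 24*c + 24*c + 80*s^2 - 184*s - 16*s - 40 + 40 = 320*c^2*s + c*(-80*s^2 - 120*s) + 80*s^2 - 200*s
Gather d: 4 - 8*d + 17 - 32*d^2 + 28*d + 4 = -32*d^2 + 20*d + 25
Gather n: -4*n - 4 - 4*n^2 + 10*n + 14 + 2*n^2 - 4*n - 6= -2*n^2 + 2*n + 4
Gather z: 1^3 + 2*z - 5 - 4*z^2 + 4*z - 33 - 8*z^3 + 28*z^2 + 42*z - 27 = -8*z^3 + 24*z^2 + 48*z - 64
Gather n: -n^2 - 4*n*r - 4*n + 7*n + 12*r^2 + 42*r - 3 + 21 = -n^2 + n*(3 - 4*r) + 12*r^2 + 42*r + 18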